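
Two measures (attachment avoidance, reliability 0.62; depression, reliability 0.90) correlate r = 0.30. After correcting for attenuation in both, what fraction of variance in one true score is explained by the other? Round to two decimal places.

Disattenuated r = 0.30 / √(0.62 × 0.90) = 0.30 / 0.7470 = 0.4016.
Shared true-score variance = 0.4016² = 0.1613 ≈ 0.16.

0.16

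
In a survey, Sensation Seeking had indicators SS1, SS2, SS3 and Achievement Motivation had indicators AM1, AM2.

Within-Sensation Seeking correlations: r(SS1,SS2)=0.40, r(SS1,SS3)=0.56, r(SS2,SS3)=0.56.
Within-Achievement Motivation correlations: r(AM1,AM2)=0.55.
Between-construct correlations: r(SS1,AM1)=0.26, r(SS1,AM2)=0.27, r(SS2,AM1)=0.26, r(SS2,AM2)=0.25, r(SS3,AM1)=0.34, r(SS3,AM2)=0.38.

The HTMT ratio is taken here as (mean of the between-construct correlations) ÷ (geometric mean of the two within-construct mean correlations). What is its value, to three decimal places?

Mean heterotrait r = 1.76/6 = 0.2933.
Mean within-SS = 1.52/3 = 0.5067; mean within-AM = 0.55/1 = 0.5500.
Geometric mean = √(0.5067 × 0.5500) = 0.5279.
HTMT = 0.2933 / 0.5279 = 0.556.

0.556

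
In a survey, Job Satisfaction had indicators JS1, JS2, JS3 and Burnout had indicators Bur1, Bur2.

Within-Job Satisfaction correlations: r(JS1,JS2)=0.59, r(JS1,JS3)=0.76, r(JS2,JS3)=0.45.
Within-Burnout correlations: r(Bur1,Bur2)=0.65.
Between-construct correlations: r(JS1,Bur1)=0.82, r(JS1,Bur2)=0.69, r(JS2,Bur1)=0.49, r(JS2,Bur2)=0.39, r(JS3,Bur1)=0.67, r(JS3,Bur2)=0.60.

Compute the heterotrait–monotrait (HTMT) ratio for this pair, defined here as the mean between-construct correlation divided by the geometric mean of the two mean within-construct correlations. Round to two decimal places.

Mean between = 3.66/6 = 0.6100.
Mean within-JS = 1.80/3 = 0.6000; mean within-Bur = 0.65/1 = 0.6500.
Geometric mean = √(0.6000 × 0.6500) = 0.6245.
HTMT = 0.6100 / 0.6245 = 0.98.

0.98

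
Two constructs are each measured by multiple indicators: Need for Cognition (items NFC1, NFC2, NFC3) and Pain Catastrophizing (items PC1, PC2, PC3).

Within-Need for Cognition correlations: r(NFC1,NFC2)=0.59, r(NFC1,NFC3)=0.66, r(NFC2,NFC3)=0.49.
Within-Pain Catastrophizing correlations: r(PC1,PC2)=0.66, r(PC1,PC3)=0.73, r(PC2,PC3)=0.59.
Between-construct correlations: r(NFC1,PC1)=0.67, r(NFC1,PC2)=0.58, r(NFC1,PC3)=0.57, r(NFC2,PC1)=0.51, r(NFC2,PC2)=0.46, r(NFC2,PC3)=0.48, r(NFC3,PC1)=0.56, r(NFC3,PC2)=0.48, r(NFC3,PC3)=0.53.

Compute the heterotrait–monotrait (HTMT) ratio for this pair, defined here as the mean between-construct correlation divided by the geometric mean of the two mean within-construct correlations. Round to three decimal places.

0.869

Between-construct mean = 4.84/9 = 0.5378.
Mean within-NFC = 1.74/3 = 0.5800; mean within-PC = 1.98/3 = 0.6600.
Geometric mean = √(0.5800 × 0.6600) = 0.6187.
HTMT = 0.5378 / 0.6187 = 0.869.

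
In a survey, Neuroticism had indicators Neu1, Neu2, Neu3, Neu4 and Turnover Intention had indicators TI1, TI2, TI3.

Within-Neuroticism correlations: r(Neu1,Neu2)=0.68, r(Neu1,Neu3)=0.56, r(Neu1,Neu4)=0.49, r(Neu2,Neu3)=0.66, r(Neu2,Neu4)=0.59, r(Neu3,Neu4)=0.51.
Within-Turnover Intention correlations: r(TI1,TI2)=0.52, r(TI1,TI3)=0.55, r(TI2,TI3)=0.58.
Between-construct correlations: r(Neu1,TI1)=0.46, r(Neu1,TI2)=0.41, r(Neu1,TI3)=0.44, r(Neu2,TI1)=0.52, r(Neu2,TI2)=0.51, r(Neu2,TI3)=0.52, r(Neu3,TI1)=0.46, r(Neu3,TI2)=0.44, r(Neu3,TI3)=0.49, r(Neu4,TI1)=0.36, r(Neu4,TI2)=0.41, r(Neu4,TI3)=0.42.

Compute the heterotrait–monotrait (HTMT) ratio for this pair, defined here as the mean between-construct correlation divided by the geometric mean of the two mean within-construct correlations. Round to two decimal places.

0.80

Mean heterotrait r = 5.44/12 = 0.4533.
Mean within-Neu = 3.49/6 = 0.5817; mean within-TI = 1.65/3 = 0.5500.
Geometric mean = √(0.5817 × 0.5500) = 0.5656.
HTMT = 0.4533 / 0.5656 = 0.80.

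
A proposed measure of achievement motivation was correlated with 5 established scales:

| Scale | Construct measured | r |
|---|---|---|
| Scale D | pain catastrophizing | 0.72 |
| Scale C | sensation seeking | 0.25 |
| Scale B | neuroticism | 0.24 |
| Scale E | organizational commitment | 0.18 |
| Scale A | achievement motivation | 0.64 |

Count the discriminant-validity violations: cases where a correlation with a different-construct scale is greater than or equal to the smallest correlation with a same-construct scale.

1

Convergent (same construct = achievement motivation): Scale A.
Smallest convergent = 0.64. Discriminant values: 0.72, 0.25, 0.24, 0.18; count ≥ 0.64 → 1.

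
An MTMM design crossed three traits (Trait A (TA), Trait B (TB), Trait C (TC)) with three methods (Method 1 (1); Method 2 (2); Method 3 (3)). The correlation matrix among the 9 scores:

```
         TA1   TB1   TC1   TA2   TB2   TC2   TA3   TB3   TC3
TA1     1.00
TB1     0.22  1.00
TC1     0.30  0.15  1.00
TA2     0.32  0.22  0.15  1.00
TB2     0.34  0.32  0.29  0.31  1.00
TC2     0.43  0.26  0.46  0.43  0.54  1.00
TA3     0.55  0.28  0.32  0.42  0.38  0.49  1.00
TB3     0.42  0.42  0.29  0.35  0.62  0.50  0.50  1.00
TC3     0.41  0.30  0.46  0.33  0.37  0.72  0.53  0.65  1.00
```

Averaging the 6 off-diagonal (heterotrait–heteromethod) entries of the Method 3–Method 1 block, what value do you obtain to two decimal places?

HTHM values (method 3 × method 1): 0.28, 0.32, 0.42, 0.29, 0.41, 0.30; mean = 2.02/6 = 0.34.

0.34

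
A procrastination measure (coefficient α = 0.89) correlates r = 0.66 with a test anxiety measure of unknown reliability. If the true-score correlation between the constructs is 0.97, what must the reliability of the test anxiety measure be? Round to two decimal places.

r_true = r_obs / √(r_xx · r_yy) ⇒ 0.97 = 0.66 / √(0.89 · r_yy).
√(0.89 · r_yy) = 0.66 / 0.97 = 0.6804; 0.89 · r_yy = 0.4629; r_yy = 0.4629 / 0.89 ≈ 0.52.

0.52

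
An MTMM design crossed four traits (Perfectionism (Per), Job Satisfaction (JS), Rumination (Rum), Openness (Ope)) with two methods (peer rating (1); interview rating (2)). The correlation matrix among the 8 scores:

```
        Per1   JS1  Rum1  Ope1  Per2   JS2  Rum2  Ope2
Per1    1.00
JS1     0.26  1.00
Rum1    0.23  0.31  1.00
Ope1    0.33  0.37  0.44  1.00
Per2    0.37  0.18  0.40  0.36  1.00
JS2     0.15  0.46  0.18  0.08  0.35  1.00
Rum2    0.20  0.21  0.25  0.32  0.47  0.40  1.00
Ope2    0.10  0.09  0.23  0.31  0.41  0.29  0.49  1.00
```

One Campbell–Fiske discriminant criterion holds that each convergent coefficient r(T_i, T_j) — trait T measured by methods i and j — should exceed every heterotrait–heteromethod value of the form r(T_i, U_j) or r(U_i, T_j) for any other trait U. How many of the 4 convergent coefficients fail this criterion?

3

Convergent coefficients and their comparison sets:
Per (methods 1·2): 0.37 vs {0.15, 0.18, 0.20, 0.40, 0.10, 0.36} → fail.
JS (methods 1·2): 0.46 vs {0.18, 0.15, 0.21, 0.18, 0.09, 0.08} → pass.
Rum (methods 1·2): 0.25 vs {0.40, 0.20, 0.18, 0.21, 0.23, 0.32} → fail.
Ope (methods 1·2): 0.31 vs {0.36, 0.10, 0.08, 0.09, 0.32, 0.23} → fail.
3 of 4 fail.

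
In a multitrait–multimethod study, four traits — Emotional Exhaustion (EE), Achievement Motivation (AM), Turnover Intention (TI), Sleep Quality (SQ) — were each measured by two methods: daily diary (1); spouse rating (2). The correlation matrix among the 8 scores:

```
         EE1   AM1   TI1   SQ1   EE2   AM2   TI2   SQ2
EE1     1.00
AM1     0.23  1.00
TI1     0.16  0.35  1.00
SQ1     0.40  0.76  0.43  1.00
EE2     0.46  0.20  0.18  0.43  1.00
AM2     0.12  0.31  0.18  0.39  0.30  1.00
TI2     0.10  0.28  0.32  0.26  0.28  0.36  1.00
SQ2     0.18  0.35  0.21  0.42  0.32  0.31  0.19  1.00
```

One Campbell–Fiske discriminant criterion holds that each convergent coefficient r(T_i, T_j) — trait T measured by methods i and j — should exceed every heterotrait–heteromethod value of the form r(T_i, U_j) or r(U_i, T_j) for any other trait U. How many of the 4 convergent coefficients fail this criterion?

Each convergent coefficient versus the relevant comparison correlations:
EE (methods 1·2): 0.46 vs {0.12, 0.20, 0.10, 0.18, 0.18, 0.43} → pass.
AM (methods 1·2): 0.31 vs {0.20, 0.12, 0.28, 0.18, 0.35, 0.39} → fail.
TI (methods 1·2): 0.32 vs {0.18, 0.10, 0.18, 0.28, 0.21, 0.26} → pass.
SQ (methods 1·2): 0.42 vs {0.43, 0.18, 0.39, 0.35, 0.26, 0.21} → fail.
2 of 4 fail.

2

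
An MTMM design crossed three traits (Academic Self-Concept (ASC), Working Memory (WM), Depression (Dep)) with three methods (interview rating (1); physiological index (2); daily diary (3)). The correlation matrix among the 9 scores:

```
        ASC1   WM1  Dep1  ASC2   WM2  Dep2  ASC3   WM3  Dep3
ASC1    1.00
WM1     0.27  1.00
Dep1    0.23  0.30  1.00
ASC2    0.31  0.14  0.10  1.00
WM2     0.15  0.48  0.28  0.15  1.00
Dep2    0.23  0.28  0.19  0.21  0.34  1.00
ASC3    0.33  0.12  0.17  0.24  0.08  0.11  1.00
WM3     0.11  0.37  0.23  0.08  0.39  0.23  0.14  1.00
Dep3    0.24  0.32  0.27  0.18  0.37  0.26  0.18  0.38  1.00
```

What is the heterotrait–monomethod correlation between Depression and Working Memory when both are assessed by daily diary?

0.38

Different traits, same method: r(Dep3, WM3) = 0.38.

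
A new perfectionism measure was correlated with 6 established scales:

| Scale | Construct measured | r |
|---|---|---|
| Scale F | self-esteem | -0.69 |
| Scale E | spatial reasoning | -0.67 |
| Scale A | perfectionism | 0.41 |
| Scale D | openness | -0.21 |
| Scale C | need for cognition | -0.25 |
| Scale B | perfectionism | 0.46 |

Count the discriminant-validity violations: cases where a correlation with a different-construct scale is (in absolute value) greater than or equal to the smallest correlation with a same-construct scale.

Convergent (same construct = perfectionism): Scale A, Scale B.
Smallest convergent = 0.41. Discriminant |r|: 0.69, 0.67, 0.21, 0.25; count ≥ 0.41 → 2.

2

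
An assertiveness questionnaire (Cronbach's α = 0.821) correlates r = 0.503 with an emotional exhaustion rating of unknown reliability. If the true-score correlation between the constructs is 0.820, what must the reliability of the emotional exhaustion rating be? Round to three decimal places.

0.458

r_true = r_obs / √(r_xx · r_yy) ⇒ 0.820 = 0.503 / √(0.821 · r_yy).
√(0.821 · r_yy) = 0.503 / 0.820 = 0.6134; 0.821 · r_yy = 0.3763; r_yy = 0.3763 / 0.821 ≈ 0.458.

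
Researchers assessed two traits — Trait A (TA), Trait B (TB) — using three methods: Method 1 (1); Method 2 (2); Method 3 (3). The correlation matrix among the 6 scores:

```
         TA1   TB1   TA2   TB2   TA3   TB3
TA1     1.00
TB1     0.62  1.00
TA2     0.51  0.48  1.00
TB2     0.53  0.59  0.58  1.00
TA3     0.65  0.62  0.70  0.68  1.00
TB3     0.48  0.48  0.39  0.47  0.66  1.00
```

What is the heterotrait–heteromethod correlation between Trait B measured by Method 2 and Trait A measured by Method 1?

0.53

Different traits and methods: r(TB2, TA1) = 0.53.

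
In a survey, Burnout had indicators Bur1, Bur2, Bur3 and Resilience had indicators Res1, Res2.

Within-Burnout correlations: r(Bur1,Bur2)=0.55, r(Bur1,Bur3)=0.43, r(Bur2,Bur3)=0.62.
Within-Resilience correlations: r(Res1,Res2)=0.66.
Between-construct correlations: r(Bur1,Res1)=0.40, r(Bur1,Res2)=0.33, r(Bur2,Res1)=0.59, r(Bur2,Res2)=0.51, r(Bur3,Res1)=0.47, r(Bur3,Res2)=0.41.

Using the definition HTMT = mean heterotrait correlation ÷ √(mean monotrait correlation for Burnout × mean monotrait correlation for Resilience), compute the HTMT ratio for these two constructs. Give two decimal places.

Between-construct mean = 2.71/6 = 0.4517.
Mean within-Bur = 1.60/3 = 0.5333; mean within-Res = 0.66/1 = 0.6600.
Geometric mean = √(0.5333 × 0.6600) = 0.5933.
HTMT = 0.4517 / 0.5933 = 0.76.

0.76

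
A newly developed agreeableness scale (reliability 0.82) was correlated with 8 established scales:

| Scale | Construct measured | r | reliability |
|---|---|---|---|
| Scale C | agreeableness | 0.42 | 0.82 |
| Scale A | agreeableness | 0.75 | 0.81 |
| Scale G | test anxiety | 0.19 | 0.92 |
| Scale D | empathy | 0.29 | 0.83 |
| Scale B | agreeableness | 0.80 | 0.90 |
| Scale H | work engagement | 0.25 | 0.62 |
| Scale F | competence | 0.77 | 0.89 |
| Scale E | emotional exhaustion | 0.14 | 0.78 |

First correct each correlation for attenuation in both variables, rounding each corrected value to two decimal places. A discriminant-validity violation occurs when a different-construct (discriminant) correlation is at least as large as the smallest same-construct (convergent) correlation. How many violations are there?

1

Disattenuated r (r / √(r_scale · r_new)):
  Scale C (conv): 0.42 / √(0.82·0.82) = 0.51
  Scale A (conv): 0.75 / √(0.81·0.82) = 0.92
  Scale G (disc): 0.19 / √(0.92·0.82) = 0.22
  Scale D (disc): 0.29 / √(0.83·0.82) = 0.35
  Scale B (conv): 0.80 / √(0.90·0.82) = 0.93
  Scale H (disc): 0.25 / √(0.62·0.82) = 0.35
  Scale F (disc): 0.77 / √(0.89·0.82) = 0.90
  Scale E (disc): 0.14 / √(0.78·0.82) = 0.18
Smallest convergent = 0.51. Discriminant values: 0.22, 0.35, 0.35, 0.90, 0.18; count ≥ 0.51 → 1.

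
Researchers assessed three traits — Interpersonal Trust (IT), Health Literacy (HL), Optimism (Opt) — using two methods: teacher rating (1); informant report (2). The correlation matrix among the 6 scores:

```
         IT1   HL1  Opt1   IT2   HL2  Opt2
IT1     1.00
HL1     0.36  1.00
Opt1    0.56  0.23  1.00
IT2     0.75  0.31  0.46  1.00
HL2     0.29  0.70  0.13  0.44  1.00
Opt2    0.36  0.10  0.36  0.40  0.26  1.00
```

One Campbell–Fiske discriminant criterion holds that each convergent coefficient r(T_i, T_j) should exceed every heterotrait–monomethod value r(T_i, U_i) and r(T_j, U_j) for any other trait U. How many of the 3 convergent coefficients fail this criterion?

1

Convergent coefficients and their comparison sets:
IT (methods 1·2): 0.75 vs {0.36, 0.44, 0.56, 0.40} → pass.
HL (methods 1·2): 0.70 vs {0.36, 0.44, 0.23, 0.26} → pass.
Opt (methods 1·2): 0.36 vs {0.56, 0.40, 0.23, 0.26} → fail.
1 of 3 fail.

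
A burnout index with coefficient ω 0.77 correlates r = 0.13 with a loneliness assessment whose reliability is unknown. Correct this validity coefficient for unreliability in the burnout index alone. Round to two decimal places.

0.15

Single correction: r_c = r_obs / √r_xx = 0.13 / √0.77 = 0.13 / 0.8775 ≈ 0.15.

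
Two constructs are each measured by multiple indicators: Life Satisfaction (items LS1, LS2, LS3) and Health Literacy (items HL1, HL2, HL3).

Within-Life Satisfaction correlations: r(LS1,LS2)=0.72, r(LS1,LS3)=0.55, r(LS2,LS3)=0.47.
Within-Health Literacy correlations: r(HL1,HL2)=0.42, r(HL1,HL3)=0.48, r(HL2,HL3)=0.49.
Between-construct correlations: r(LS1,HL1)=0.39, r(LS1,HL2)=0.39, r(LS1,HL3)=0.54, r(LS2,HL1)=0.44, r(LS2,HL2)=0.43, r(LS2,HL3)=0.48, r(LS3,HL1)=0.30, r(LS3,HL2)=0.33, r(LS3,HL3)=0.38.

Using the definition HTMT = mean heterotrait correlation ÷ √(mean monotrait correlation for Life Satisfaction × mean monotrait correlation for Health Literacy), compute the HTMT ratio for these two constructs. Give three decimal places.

0.789

Between-construct mean = 3.68/9 = 0.4089.
Mean within-LS = 1.74/3 = 0.5800; mean within-HL = 1.39/3 = 0.4633.
Geometric mean = √(0.5800 × 0.4633) = 0.5184.
HTMT = 0.4089 / 0.5184 = 0.789.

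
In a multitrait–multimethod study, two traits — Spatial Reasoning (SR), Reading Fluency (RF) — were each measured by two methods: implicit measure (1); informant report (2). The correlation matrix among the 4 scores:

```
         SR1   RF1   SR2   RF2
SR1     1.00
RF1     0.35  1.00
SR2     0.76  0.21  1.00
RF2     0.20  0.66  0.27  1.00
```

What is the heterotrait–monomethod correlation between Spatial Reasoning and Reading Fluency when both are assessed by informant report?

Different traits, same method: r(SR2, RF2) = 0.27.

0.27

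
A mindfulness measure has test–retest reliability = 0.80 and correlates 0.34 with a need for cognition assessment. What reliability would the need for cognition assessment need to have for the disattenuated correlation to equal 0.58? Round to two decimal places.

r_true = r_obs / √(r_xx · r_yy) ⇒ 0.58 = 0.34 / √(0.80 · r_yy).
√(0.80 · r_yy) = 0.34 / 0.58 = 0.5862; 0.80 · r_yy = 0.3436; r_yy = 0.3436 / 0.80 ≈ 0.43.

0.43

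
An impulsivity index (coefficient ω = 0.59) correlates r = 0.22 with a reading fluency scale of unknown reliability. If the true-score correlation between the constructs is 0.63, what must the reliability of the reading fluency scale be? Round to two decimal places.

r_true = r_obs / √(r_xx · r_yy) ⇒ 0.63 = 0.22 / √(0.59 · r_yy).
√(0.59 · r_yy) = 0.22 / 0.63 = 0.3492; 0.59 · r_yy = 0.1219; r_yy = 0.1219 / 0.59 ≈ 0.21.

0.21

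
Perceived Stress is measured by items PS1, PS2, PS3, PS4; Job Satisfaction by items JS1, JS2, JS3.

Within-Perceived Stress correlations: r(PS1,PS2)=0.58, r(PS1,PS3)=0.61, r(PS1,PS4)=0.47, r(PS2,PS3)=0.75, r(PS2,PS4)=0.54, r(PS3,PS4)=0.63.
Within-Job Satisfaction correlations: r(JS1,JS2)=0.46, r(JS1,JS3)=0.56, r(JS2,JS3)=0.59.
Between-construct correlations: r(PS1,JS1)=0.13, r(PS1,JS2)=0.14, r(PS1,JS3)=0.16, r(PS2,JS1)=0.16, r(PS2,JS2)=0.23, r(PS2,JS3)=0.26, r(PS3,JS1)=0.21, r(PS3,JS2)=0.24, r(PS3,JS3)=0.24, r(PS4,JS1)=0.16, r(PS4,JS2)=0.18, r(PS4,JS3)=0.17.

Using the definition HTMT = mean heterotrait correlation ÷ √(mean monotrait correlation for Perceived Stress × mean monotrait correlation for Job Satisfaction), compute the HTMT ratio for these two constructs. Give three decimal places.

Mean between = 2.28/12 = 0.1900.
Mean within-PS = 3.58/6 = 0.5967; mean within-JS = 1.61/3 = 0.5367.
Geometric mean = √(0.5967 × 0.5367) = 0.5659.
HTMT = 0.1900 / 0.5659 = 0.336.

0.336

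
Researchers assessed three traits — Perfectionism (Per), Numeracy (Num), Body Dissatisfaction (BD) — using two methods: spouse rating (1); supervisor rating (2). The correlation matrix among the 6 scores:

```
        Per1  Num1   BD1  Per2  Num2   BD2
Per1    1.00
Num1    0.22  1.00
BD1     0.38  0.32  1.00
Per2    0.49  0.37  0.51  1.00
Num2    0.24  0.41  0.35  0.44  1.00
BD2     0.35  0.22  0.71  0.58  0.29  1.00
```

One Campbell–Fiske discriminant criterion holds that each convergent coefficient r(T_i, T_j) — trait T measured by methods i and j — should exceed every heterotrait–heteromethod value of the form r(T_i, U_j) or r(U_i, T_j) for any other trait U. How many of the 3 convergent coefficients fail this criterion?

1

Each convergent coefficient versus the relevant comparison correlations:
Per (methods 1·2): 0.49 vs {0.24, 0.37, 0.35, 0.51} → fail.
Num (methods 1·2): 0.41 vs {0.37, 0.24, 0.22, 0.35} → pass.
BD (methods 1·2): 0.71 vs {0.51, 0.35, 0.35, 0.22} → pass.
1 of 3 fail.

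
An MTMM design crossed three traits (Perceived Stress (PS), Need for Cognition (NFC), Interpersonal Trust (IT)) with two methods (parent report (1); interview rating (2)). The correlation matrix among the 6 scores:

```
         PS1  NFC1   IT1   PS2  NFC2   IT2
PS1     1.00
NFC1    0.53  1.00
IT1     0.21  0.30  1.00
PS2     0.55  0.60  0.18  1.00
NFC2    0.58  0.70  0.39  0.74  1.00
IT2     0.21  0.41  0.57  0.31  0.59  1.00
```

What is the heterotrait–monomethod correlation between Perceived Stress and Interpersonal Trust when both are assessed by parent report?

0.21

Different traits, same method: r(PS1, IT1) = 0.21.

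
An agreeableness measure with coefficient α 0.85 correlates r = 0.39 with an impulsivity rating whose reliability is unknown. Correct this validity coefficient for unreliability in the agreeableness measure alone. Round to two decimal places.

Single correction: r_c = r_obs / √r_xx = 0.39 / √0.85 = 0.39 / 0.9220 ≈ 0.42.

0.42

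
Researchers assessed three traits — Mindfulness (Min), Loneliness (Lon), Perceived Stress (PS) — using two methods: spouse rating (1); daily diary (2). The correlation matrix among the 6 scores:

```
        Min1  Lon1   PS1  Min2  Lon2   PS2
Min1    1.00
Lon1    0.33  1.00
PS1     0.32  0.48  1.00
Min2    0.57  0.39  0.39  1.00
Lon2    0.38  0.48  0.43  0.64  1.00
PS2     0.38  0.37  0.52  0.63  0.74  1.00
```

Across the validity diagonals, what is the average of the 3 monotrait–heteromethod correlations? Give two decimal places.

0.52

Convergent values: 0.57, 0.48, 0.52; mean = 1.57/3 = 0.52.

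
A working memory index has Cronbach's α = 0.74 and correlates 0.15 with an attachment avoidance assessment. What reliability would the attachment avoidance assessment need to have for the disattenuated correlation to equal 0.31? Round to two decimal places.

r_true = r_obs / √(r_xx · r_yy) ⇒ 0.31 = 0.15 / √(0.74 · r_yy).
√(0.74 · r_yy) = 0.15 / 0.31 = 0.4839; 0.74 · r_yy = 0.2342; r_yy = 0.2342 / 0.74 ≈ 0.32.

0.32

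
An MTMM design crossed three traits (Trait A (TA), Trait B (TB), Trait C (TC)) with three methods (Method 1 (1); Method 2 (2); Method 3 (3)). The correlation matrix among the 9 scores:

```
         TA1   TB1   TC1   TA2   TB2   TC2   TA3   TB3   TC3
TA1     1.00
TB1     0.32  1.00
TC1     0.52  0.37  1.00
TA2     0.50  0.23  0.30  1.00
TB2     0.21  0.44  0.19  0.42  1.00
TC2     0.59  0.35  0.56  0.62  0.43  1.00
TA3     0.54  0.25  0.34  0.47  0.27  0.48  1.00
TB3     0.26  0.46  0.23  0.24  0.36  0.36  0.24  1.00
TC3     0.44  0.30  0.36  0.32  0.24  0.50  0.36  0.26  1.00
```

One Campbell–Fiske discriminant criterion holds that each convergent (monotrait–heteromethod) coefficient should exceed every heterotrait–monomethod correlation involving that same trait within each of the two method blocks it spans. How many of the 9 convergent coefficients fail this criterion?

6

Convergent coefficients and their comparison sets:
TA (methods 1·2): 0.50 vs {0.32, 0.42, 0.52, 0.62} → fail.
TA (methods 1·3): 0.54 vs {0.32, 0.24, 0.52, 0.36} → pass.
TA (methods 2·3): 0.47 vs {0.42, 0.24, 0.62, 0.36} → fail.
TB (methods 1·2): 0.44 vs {0.32, 0.42, 0.37, 0.43} → pass.
TB (methods 1·3): 0.46 vs {0.32, 0.24, 0.37, 0.26} → pass.
TB (methods 2·3): 0.36 vs {0.42, 0.24, 0.43, 0.26} → fail.
TC (methods 1·2): 0.56 vs {0.52, 0.62, 0.37, 0.43} → fail.
TC (methods 1·3): 0.36 vs {0.52, 0.36, 0.37, 0.26} → fail.
TC (methods 2·3): 0.50 vs {0.62, 0.36, 0.43, 0.26} → fail.
6 of 9 fail.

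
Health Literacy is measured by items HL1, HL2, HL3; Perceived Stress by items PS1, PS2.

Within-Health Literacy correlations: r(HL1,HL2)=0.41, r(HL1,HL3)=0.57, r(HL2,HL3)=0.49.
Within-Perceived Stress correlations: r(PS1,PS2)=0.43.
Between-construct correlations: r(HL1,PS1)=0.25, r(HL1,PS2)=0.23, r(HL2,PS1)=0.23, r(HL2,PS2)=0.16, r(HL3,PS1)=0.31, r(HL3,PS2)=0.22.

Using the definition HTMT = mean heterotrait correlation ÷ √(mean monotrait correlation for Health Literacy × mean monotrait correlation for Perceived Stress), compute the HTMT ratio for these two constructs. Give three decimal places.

0.508

Mean between = 1.40/6 = 0.2333.
Mean within-HL = 1.47/3 = 0.4900; mean within-PS = 0.43/1 = 0.4300.
Geometric mean = √(0.4900 × 0.4300) = 0.4590.
HTMT = 0.2333 / 0.4590 = 0.508.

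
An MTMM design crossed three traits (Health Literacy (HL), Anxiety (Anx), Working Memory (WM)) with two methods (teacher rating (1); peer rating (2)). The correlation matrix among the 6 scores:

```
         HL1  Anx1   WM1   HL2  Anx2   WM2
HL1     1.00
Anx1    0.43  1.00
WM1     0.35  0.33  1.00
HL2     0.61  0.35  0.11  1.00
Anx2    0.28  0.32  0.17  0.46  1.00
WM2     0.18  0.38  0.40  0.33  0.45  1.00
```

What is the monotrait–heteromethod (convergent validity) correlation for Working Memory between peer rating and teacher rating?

Same trait (WM), different methods: r(WM2, WM1) = 0.40.

0.40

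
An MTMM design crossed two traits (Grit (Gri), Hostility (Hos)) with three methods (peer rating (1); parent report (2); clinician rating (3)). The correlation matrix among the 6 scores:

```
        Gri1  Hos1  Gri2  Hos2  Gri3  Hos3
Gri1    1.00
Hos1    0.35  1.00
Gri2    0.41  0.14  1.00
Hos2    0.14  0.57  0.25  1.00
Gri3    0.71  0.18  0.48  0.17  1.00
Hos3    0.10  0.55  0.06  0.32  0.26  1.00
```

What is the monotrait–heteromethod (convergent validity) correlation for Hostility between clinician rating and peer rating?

Same trait (Hos), different methods: r(Hos3, Hos1) = 0.55.

0.55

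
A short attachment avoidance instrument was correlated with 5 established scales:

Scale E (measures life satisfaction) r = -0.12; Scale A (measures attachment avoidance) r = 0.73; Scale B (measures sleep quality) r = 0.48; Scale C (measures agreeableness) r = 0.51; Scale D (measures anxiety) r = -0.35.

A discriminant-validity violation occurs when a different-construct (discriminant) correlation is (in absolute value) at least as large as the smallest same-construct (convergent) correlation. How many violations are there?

Convergent (same construct = attachment avoidance): Scale A.
Smallest convergent = 0.73. Discriminant |r|: 0.12, 0.48, 0.51, 0.35; count ≥ 0.73 → 0.

0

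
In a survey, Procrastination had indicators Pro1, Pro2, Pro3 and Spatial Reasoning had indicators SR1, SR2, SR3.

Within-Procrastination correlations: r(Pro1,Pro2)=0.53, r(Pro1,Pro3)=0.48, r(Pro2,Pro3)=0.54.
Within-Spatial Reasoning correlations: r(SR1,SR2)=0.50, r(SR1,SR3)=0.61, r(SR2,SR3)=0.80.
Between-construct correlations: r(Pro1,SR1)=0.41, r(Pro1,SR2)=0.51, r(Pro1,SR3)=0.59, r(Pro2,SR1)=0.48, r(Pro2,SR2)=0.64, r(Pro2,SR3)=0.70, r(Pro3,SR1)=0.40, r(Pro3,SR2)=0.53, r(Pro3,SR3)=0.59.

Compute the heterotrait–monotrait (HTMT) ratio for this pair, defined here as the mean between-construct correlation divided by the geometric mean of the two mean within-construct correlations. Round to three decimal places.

Mean between = 4.85/9 = 0.5389.
Mean within-Pro = 1.55/3 = 0.5167; mean within-SR = 1.91/3 = 0.6367.
Geometric mean = √(0.5167 × 0.6367) = 0.5736.
HTMT = 0.5389 / 0.5736 = 0.940.

0.940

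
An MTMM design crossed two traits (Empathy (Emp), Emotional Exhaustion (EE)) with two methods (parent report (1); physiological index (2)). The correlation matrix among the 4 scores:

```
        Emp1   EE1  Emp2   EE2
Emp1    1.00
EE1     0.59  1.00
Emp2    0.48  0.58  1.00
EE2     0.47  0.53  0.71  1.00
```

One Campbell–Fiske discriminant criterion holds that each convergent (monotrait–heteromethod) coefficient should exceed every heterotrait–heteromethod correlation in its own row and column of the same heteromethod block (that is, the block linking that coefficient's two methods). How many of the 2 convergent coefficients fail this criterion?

2

Checking each validity diagonal entry against its comparison values:
Emp (methods 1·2): 0.48 vs {0.47, 0.58} → fail.
EE (methods 1·2): 0.53 vs {0.58, 0.47} → fail.
2 of 2 fail.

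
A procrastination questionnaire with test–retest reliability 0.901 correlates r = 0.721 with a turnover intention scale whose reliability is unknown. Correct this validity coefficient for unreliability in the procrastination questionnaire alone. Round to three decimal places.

Single correction: r_c = r_obs / √r_xx = 0.721 / √0.901 = 0.721 / 0.9492 ≈ 0.760.

0.760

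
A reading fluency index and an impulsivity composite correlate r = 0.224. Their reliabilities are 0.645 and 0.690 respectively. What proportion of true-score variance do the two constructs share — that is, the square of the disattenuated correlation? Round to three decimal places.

Disattenuated r = 0.224 / √(0.645 × 0.690) = 0.224 / 0.6671 = 0.3358.
Shared true-score variance = 0.3358² = 0.1128 ≈ 0.113.

0.113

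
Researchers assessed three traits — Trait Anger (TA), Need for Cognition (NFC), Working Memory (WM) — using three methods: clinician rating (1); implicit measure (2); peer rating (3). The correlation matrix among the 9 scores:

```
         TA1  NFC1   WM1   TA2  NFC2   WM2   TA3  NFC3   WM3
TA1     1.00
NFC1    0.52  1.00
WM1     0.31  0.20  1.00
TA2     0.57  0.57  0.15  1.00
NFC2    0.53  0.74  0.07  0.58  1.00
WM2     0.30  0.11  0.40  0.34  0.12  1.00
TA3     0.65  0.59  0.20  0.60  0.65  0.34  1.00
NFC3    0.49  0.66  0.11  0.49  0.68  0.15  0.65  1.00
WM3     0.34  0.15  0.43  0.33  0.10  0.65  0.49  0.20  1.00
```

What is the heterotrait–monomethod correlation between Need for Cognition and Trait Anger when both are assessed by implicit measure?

0.58

Different traits, same method: r(NFC2, TA2) = 0.58.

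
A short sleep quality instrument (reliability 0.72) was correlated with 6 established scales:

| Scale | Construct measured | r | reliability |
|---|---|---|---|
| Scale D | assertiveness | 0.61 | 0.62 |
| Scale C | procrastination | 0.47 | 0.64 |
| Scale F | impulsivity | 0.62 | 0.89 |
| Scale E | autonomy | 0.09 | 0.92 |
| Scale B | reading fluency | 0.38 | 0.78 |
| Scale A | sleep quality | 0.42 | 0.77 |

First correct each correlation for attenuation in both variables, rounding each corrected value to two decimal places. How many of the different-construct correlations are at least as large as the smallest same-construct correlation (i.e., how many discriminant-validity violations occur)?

3

Disattenuated r (r / √(r_scale · r_new)):
  Scale D (disc): 0.61 / √(0.62·0.72) = 0.91
  Scale C (disc): 0.47 / √(0.64·0.72) = 0.69
  Scale F (disc): 0.62 / √(0.89·0.72) = 0.77
  Scale E (disc): 0.09 / √(0.92·0.72) = 0.11
  Scale B (disc): 0.38 / √(0.78·0.72) = 0.51
  Scale A (conv): 0.42 / √(0.77·0.72) = 0.56
Smallest convergent = 0.56. Discriminant values: 0.91, 0.69, 0.77, 0.11, 0.51; count ≥ 0.56 → 3.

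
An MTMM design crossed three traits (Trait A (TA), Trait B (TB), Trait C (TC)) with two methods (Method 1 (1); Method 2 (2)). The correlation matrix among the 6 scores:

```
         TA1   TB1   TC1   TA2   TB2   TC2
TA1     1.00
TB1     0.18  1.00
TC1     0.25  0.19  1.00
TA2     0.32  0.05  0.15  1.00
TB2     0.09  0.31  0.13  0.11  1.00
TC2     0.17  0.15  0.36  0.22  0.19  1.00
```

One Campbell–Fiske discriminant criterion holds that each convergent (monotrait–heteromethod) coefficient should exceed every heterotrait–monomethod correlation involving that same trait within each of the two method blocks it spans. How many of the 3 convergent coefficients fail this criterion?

Each convergent coefficient versus the relevant comparison correlations:
TA (methods 1·2): 0.32 vs {0.18, 0.11, 0.25, 0.22} → pass.
TB (methods 1·2): 0.31 vs {0.18, 0.11, 0.19, 0.19} → pass.
TC (methods 1·2): 0.36 vs {0.25, 0.22, 0.19, 0.19} → pass.
0 of 3 fail.

0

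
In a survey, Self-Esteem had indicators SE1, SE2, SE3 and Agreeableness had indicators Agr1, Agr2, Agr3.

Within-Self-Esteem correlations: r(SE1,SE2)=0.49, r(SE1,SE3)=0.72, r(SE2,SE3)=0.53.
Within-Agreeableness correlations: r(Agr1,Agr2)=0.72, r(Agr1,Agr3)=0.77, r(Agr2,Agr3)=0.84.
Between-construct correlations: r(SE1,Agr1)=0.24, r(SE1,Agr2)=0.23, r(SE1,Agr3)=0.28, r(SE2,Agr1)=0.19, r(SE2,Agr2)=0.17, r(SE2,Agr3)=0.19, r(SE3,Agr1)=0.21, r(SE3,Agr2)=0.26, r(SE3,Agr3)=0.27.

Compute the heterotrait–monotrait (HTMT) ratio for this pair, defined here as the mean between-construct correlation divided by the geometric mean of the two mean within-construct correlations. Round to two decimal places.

0.34

Mean between = 2.04/9 = 0.2267.
Mean within-SE = 1.74/3 = 0.5800; mean within-Agr = 2.33/3 = 0.7767.
Geometric mean = √(0.5800 × 0.7767) = 0.6712.
HTMT = 0.2267 / 0.6712 = 0.34.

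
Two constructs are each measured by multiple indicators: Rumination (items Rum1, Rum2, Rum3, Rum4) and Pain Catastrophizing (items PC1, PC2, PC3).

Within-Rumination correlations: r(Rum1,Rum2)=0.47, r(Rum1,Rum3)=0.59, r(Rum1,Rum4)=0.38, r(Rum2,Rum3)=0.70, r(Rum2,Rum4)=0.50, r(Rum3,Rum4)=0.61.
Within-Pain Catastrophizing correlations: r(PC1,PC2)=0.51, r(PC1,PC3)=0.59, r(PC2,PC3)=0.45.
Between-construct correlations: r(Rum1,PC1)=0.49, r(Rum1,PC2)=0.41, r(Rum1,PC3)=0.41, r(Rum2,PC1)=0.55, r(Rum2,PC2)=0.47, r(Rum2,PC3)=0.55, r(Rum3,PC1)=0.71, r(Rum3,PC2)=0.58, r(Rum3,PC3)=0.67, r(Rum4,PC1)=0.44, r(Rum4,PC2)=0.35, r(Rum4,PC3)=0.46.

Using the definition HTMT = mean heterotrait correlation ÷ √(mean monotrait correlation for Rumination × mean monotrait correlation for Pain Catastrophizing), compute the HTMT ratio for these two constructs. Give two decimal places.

0.96

Mean heterotrait r = 6.09/12 = 0.5075.
Mean within-Rum = 3.25/6 = 0.5417; mean within-PC = 1.55/3 = 0.5167.
Geometric mean = √(0.5417 × 0.5167) = 0.5291.
HTMT = 0.5075 / 0.5291 = 0.96.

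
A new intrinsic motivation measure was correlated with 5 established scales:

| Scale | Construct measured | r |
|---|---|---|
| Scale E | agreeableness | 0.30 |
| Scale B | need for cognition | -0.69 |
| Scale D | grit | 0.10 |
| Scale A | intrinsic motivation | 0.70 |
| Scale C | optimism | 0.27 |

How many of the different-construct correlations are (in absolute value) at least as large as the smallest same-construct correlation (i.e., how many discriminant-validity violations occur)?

Convergent (same construct = intrinsic motivation): Scale A.
Smallest convergent = 0.70. Discriminant |r|: 0.30, 0.69, 0.10, 0.27; count ≥ 0.70 → 0.

0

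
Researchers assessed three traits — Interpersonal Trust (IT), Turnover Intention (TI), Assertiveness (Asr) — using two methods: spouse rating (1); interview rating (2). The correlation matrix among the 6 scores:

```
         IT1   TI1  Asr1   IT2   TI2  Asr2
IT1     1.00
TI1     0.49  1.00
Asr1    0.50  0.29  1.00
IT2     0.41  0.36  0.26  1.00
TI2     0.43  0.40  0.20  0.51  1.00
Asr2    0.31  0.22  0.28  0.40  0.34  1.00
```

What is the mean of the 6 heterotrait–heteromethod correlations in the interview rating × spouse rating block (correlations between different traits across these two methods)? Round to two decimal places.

0.30

HTHM values (method 2 × method 1): 0.36, 0.26, 0.43, 0.20, 0.31, 0.22; mean = 1.78/6 = 0.30.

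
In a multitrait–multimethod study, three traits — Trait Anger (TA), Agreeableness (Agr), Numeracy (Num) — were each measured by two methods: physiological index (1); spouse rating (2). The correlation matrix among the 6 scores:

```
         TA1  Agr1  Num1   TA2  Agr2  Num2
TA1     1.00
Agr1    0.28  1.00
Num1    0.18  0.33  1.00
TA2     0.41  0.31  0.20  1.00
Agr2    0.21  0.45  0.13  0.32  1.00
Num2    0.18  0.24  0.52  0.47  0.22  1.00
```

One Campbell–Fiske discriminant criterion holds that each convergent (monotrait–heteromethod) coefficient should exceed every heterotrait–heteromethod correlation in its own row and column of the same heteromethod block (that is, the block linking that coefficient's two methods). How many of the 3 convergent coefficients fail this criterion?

Checking each validity diagonal entry against its comparison values:
TA (methods 1·2): 0.41 vs {0.21, 0.31, 0.18, 0.20} → pass.
Agr (methods 1·2): 0.45 vs {0.31, 0.21, 0.24, 0.13} → pass.
Num (methods 1·2): 0.52 vs {0.20, 0.18, 0.13, 0.24} → pass.
0 of 3 fail.

0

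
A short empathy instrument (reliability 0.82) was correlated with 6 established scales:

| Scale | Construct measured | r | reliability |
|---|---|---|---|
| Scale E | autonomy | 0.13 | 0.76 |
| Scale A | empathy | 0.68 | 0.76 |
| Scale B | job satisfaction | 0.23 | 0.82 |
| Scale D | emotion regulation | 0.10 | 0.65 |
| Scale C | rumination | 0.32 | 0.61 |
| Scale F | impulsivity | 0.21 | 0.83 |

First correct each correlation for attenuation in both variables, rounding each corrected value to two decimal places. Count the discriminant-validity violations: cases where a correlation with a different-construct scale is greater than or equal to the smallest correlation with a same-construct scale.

Disattenuated r (r / √(r_scale · r_new)):
  Scale E (disc): 0.13 / √(0.76·0.82) = 0.16
  Scale A (conv): 0.68 / √(0.76·0.82) = 0.86
  Scale B (disc): 0.23 / √(0.82·0.82) = 0.28
  Scale D (disc): 0.10 / √(0.65·0.82) = 0.14
  Scale C (disc): 0.32 / √(0.61·0.82) = 0.45
  Scale F (disc): 0.21 / √(0.83·0.82) = 0.25
Smallest convergent = 0.86. Discriminant values: 0.16, 0.28, 0.14, 0.45, 0.25; count ≥ 0.86 → 0.

0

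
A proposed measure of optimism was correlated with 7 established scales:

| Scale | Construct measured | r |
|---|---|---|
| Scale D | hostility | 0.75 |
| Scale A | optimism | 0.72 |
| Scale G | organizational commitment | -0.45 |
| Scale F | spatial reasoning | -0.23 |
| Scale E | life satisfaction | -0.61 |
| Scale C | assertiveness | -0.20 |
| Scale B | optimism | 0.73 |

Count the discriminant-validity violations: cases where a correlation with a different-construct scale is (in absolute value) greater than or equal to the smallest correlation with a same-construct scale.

Convergent (same construct = optimism): Scale A, Scale B.
Smallest convergent = 0.72. Discriminant |r|: 0.75, 0.45, 0.23, 0.61, 0.20; count ≥ 0.72 → 1.

1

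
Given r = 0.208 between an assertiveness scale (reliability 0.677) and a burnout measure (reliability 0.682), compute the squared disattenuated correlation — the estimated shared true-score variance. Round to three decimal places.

0.094

Disattenuated r = 0.208 / √(0.677 × 0.682) = 0.208 / 0.6795 = 0.3061.
Shared true-score variance = 0.3061² = 0.0937 ≈ 0.094.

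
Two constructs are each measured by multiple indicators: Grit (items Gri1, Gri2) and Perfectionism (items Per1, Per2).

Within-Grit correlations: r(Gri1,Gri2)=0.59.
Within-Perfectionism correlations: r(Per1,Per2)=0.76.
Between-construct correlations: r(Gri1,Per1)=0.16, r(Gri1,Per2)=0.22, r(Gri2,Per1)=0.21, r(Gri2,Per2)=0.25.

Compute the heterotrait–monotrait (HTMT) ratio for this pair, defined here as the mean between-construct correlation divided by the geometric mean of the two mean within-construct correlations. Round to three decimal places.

0.314

Between-construct mean = 0.84/4 = 0.2100.
Mean within-Gri = 0.59/1 = 0.5900; mean within-Per = 0.76/1 = 0.7600.
Geometric mean = √(0.5900 × 0.7600) = 0.6696.
HTMT = 0.2100 / 0.6696 = 0.314.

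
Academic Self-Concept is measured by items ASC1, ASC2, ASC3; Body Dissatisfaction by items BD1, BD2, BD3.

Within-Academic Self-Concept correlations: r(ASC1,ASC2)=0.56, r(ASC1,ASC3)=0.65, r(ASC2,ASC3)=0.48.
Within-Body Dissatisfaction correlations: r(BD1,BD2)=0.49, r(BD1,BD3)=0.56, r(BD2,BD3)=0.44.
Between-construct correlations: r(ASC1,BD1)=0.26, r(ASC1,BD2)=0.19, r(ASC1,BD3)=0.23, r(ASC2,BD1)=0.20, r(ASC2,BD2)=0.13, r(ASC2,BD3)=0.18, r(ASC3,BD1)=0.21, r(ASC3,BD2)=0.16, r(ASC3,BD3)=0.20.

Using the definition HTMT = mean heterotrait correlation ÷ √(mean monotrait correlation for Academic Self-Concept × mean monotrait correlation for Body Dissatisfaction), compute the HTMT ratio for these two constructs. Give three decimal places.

Between-construct mean = 1.76/9 = 0.1956.
Mean within-ASC = 1.69/3 = 0.5633; mean within-BD = 1.49/3 = 0.4967.
Geometric mean = √(0.5633 × 0.4967) = 0.5290.
HTMT = 0.1956 / 0.5290 = 0.370.

0.370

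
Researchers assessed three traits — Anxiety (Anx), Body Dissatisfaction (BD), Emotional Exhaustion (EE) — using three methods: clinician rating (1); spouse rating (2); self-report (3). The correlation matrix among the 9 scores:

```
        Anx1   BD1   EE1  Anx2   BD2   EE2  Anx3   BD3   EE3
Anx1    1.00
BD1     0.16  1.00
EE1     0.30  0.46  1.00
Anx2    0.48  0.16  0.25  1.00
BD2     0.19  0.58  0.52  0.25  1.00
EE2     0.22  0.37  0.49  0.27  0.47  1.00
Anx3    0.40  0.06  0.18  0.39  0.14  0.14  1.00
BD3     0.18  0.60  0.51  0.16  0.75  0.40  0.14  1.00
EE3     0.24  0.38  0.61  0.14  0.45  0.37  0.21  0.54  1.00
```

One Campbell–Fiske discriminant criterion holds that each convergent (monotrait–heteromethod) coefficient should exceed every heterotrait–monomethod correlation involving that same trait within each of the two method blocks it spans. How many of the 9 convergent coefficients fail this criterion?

1

Convergent coefficients and their comparison sets:
Anx (methods 1·2): 0.48 vs {0.16, 0.25, 0.30, 0.27} → pass.
Anx (methods 1·3): 0.40 vs {0.16, 0.14, 0.30, 0.21} → pass.
Anx (methods 2·3): 0.39 vs {0.25, 0.14, 0.27, 0.21} → pass.
BD (methods 1·2): 0.58 vs {0.16, 0.25, 0.46, 0.47} → pass.
BD (methods 1·3): 0.60 vs {0.16, 0.14, 0.46, 0.54} → pass.
BD (methods 2·3): 0.75 vs {0.25, 0.14, 0.47, 0.54} → pass.
EE (methods 1·2): 0.49 vs {0.30, 0.27, 0.46, 0.47} → pass.
EE (methods 1·3): 0.61 vs {0.30, 0.21, 0.46, 0.54} → pass.
EE (methods 2·3): 0.37 vs {0.27, 0.21, 0.47, 0.54} → fail.
1 of 9 fail.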